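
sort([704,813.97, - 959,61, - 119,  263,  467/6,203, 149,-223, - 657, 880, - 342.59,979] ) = [ - 959,-657, -342.59, - 223, -119,61 , 467/6, 149,  203, 263, 704,  813.97,  880,979]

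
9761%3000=761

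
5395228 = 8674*622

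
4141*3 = 12423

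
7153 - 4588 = 2565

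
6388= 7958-1570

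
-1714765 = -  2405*713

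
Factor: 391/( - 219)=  - 3^( - 1)*17^1* 23^1 * 73^( - 1)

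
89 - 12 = 77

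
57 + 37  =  94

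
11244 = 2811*4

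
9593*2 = 19186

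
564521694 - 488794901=75726793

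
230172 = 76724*3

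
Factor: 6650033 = 13^1*511541^1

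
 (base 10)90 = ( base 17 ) 55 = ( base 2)1011010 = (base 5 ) 330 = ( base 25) 3F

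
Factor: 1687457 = 71^1*23767^1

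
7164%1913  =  1425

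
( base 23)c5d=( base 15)1dbb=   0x194C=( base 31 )6MS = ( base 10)6476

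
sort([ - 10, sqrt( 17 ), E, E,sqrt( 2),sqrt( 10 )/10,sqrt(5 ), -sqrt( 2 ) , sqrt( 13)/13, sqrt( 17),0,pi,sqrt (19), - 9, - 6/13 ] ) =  [ - 10, - 9,-sqrt( 2), - 6/13,0,sqrt(13 ) /13,  sqrt(10)/10, sqrt(2 ), sqrt(5), E, E, pi, sqrt(17), sqrt( 17 ),  sqrt( 19 )]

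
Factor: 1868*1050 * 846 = 1659344400 =2^4*3^3*5^2*7^1*47^1 * 467^1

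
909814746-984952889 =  - 75138143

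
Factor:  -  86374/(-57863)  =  2^1 * 13^(-1)*19^1*2273^1*4451^( - 1)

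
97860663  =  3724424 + 94136239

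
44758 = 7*6394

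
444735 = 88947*5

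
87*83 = 7221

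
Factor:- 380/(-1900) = 1/5 = 5^ (-1) 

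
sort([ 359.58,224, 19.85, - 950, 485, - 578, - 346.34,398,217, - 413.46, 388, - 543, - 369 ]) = [ - 950,  -  578, - 543,-413.46, - 369, - 346.34, 19.85,217,224,359.58, 388, 398,485] 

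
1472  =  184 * 8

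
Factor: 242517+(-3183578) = -1117^1*2633^1 = - 2941061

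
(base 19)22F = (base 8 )1407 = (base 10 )775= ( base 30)pp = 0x307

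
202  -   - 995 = 1197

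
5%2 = 1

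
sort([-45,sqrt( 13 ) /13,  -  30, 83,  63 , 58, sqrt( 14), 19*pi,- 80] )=[  -  80, - 45, - 30, sqrt( 13 ) /13 , sqrt( 14 ), 58, 19*pi, 63 , 83]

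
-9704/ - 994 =4852/497 = 9.76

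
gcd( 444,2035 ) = 37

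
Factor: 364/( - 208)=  - 2^( -2 )*7^1  =  - 7/4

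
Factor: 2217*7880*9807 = 171327897720 = 2^3*3^2 * 5^1 * 7^1*197^1 *467^1*739^1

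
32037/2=32037/2 = 16018.50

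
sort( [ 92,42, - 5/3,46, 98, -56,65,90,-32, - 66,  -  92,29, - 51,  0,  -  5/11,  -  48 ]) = [ - 92, - 66,  -  56,- 51,-48,  -  32, - 5/3,  -  5/11,0,29,42, 46,65, 90 , 92,98 ] 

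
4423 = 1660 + 2763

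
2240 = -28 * ( - 80)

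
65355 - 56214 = 9141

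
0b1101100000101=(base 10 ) 6917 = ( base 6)52005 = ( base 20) H5H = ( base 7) 26111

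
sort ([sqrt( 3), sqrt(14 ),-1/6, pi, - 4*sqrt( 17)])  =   [ - 4*sqrt( 17 ), - 1/6, sqrt( 3 ), pi, sqrt (14)]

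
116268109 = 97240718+19027391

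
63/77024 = 63/77024 = 0.00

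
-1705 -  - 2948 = 1243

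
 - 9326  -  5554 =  - 14880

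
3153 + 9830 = 12983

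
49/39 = 49/39 = 1.26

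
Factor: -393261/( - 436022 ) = 2^(-1)*3^1*11^1 * 17^1 * 311^(  -  1 )= 561/622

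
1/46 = 1/46 = 0.02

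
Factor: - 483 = - 3^1 * 7^1*23^1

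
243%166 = 77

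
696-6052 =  -5356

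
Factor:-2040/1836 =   -  2^1*3^ ( - 2 )*5^1 =- 10/9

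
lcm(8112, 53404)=640848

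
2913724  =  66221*44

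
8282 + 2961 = 11243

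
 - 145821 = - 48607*3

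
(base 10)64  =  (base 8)100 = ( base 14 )48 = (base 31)22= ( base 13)4c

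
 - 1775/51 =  - 1775/51= - 34.80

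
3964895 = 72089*55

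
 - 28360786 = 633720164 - 662080950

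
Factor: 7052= 2^2*41^1*43^1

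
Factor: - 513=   -  3^3*19^1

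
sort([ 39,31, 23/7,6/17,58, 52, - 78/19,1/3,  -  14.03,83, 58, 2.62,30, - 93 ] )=[ - 93, - 14.03, - 78/19,1/3, 6/17 , 2.62,23/7, 30,31 , 39 , 52, 58,58, 83]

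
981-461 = 520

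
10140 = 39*260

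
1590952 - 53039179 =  - 51448227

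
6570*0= 0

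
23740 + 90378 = 114118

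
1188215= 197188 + 991027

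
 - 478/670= - 239/335 = -0.71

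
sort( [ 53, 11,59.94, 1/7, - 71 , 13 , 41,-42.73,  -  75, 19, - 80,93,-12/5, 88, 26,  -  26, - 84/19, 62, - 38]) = [ - 80, - 75, - 71, - 42.73, - 38, - 26,- 84/19 , -12/5,1/7 , 11, 13, 19, 26,  41, 53, 59.94,62, 88,93]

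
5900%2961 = 2939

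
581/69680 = 581/69680 = 0.01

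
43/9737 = 43/9737=0.00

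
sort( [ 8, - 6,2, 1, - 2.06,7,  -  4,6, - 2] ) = [ - 6,- 4, - 2.06 , - 2,1, 2,6, 7,8] 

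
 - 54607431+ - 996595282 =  - 1051202713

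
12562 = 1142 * 11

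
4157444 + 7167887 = 11325331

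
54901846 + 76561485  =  131463331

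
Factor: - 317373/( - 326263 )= 3^1*7^1*  17^1*367^( - 1 ) = 357/367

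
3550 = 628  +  2922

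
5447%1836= 1775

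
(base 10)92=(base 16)5C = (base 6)232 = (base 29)35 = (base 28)38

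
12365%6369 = 5996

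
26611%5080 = 1211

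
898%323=252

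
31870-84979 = -53109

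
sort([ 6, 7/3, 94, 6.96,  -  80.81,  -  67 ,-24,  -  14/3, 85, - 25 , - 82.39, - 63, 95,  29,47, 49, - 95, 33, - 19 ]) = [ - 95, - 82.39, - 80.81,-67,  -  63,-25, - 24, - 19,  -  14/3,7/3, 6, 6.96 , 29, 33,  47 , 49, 85,  94, 95 ]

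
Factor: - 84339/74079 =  - 8231^( - 1 ) * 9371^1 = -9371/8231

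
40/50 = 4/5 = 0.80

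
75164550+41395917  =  116560467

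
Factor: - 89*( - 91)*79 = 7^1 * 13^1 * 79^1*89^1 =639821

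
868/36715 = 124/5245 = 0.02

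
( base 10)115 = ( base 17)6D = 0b1110011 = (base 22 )55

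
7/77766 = 7/77766 = 0.00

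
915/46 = 915/46  =  19.89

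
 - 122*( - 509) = 62098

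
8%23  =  8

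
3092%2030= 1062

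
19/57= 1/3 =0.33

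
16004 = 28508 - 12504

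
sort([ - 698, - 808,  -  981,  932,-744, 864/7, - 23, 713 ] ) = [ - 981,  -  808, - 744, - 698, -23,864/7,713,932 ]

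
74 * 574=42476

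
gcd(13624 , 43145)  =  1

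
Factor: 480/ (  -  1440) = -1/3 =- 3^( - 1)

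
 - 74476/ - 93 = 800+76/93 = 800.82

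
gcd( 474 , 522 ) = 6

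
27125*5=135625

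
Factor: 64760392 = 2^3*101^1*80149^1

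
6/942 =1/157= 0.01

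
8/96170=4/48085=0.00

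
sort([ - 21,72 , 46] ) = [ - 21, 46,72 ] 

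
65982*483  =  31869306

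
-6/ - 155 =6/155 = 0.04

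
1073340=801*1340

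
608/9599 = 608/9599 = 0.06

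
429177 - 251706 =177471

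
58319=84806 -26487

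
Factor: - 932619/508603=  - 3^1*257^( - 1 ) * 293^1*1061^1*1979^( - 1 ) 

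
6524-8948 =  - 2424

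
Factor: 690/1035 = 2/3= 2^1*3^(  -  1 )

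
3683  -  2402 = 1281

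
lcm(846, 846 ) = 846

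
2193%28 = 9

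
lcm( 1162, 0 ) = 0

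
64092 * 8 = 512736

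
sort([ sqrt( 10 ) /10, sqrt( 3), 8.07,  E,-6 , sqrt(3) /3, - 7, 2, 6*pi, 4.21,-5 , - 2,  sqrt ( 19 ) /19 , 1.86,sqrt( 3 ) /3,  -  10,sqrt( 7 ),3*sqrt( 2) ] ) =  [- 10 , - 7,  -  6,- 5, - 2,sqrt(19)/19,  sqrt(10 )/10 , sqrt(3 ) /3 , sqrt( 3) /3,sqrt(3), 1.86,2, sqrt(7 ), E,4.21,3*sqrt(2) , 8.07,  6*pi ] 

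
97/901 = 97/901 = 0.11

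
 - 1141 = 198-1339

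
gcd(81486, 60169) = 1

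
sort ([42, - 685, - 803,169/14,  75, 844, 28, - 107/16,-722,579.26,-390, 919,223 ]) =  [ - 803,-722,  -  685,  -  390,  -  107/16,169/14,28 , 42, 75,223,579.26,844,  919]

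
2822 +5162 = 7984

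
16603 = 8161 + 8442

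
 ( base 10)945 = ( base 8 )1661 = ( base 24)1f9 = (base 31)uf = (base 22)1KL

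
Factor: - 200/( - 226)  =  100/113=2^2*5^2 *113^( - 1)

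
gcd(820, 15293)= 41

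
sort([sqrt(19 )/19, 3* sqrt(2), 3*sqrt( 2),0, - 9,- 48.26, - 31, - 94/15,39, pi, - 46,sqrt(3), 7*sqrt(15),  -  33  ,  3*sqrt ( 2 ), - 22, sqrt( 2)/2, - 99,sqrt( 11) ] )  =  [ - 99, -48.26, - 46,-33, - 31, - 22, - 9,-94/15,0, sqrt( 19 ) /19, sqrt( 2) /2, sqrt( 3), pi,sqrt(  11 ), 3 * sqrt( 2), 3 * sqrt(2), 3*sqrt( 2 ), 7*sqrt ( 15), 39]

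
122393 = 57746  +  64647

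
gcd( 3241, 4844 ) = 7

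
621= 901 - 280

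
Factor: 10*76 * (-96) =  - 2^8*3^1*5^1*19^1 = - 72960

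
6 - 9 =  - 3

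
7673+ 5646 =13319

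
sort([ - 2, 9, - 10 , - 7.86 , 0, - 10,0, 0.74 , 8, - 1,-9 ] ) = [ - 10 , - 10, - 9, - 7.86, - 2 , - 1 , 0,0, 0.74, 8, 9]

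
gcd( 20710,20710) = 20710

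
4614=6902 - 2288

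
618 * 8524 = 5267832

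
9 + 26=35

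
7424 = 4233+3191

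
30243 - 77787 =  - 47544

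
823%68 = 7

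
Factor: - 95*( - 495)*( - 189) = - 3^5 *5^2 * 7^1*11^1* 19^1  =  - 8887725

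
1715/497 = 245/71 = 3.45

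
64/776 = 8/97 = 0.08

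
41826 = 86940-45114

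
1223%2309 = 1223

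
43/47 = 43/47 =0.91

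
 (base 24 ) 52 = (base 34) 3K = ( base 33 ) 3n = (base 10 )122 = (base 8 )172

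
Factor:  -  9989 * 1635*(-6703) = 109473496545 = 3^1*5^1*7^1*109^1 * 1427^1*6703^1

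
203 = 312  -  109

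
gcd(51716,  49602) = 14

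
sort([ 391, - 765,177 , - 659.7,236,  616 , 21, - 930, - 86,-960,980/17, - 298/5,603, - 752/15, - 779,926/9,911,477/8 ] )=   [ - 960 , - 930, - 779, - 765, - 659.7, - 86, - 298/5, - 752/15,21, 980/17, 477/8,926/9, 177,236,391,603 , 616,911]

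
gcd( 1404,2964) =156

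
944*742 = 700448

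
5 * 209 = 1045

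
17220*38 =654360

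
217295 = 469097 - 251802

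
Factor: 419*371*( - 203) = -31556147  =  - 7^2*29^1*53^1*419^1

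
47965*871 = 41777515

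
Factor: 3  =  3^1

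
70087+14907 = 84994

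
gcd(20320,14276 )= 4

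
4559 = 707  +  3852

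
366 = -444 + 810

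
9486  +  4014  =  13500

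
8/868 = 2/217 = 0.01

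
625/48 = 13 +1/48=13.02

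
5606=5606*1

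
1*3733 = 3733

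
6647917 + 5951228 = 12599145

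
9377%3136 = 3105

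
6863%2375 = 2113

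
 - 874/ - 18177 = 874/18177 =0.05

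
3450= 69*50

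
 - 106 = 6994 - 7100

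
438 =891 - 453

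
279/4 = 279/4 = 69.75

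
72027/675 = 8003/75  =  106.71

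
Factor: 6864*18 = 2^5*3^3*11^1*13^1 = 123552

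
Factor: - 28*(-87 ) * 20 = 48720   =  2^4*3^1* 5^1 * 7^1*29^1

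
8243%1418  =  1153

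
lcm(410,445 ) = 36490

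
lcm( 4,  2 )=4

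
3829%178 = 91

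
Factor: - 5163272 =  - 2^3*645409^1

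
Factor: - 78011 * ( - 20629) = 1609288919  =  7^2*181^1*421^1* 431^1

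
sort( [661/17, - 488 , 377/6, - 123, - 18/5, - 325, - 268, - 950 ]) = [ - 950, - 488, - 325, - 268,  -  123,  -  18/5,661/17,377/6]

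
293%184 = 109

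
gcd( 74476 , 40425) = 1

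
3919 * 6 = 23514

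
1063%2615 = 1063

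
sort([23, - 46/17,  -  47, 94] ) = [ - 47,  -  46/17, 23,94 ] 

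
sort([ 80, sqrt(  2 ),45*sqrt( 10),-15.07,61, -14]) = [ - 15.07, -14, sqrt(2), 61,80,45*sqrt (10 )] 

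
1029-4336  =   -3307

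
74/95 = 74/95 = 0.78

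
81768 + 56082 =137850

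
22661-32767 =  - 10106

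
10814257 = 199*54343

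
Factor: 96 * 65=6240 = 2^5*3^1*5^1*13^1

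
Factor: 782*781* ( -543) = - 2^1* 3^1*11^1 * 17^1*23^1*71^1 * 181^1 = - 331632906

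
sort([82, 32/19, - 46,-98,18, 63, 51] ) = [-98, - 46, 32/19,18,51, 63,82]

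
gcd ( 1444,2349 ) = 1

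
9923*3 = 29769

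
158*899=142042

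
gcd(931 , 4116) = 49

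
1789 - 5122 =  - 3333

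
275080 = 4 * 68770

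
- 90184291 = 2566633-92750924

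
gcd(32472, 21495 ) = 3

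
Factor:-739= - 739^1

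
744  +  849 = 1593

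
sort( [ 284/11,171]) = [ 284/11, 171] 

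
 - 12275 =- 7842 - 4433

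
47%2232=47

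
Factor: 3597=3^1*11^1*109^1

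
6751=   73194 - 66443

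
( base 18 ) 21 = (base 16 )25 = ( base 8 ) 45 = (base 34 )13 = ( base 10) 37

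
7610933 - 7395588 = 215345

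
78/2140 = 39/1070 = 0.04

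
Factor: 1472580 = 2^2 * 3^6*5^1*101^1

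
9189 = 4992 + 4197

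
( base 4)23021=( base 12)4b5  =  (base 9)872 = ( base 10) 713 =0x2c9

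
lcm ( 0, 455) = 0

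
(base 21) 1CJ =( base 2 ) 1011001000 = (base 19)1i9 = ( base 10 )712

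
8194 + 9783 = 17977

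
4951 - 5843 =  - 892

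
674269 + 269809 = 944078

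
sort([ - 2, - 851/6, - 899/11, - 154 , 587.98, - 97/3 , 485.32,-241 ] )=[ - 241,  -  154, - 851/6, - 899/11, - 97/3, -2 , 485.32,587.98]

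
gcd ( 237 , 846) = 3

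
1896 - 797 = 1099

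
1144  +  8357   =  9501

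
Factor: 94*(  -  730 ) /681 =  - 2^2*3^( - 1 )*5^1*47^1*73^1*227^(-1 ) =- 68620/681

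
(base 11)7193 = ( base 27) d29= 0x2544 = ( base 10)9540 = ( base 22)JFE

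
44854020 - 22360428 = 22493592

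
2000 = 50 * 40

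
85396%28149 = 949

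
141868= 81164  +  60704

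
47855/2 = 47855/2  =  23927.50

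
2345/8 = 2345/8 = 293.12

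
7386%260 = 106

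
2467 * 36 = 88812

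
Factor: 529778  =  2^1*264889^1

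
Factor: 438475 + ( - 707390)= -5^1*53783^1 = - 268915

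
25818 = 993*26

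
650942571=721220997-70278426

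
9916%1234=44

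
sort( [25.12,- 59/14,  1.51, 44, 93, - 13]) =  [ - 13, - 59/14, 1.51, 25.12,44, 93 ] 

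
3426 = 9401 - 5975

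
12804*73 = 934692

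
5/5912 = 5/5912 = 0.00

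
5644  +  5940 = 11584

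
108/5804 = 27/1451 =0.02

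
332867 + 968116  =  1300983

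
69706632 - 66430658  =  3275974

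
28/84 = 1/3 = 0.33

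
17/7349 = 17/7349 = 0.00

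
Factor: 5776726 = 2^1*23^1*31^1*4051^1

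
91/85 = 1  +  6/85  =  1.07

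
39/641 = 39/641 = 0.06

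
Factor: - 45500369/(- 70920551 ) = 13^(-1)*71^( - 1 )*76837^(  -  1)*45500369^1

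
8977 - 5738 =3239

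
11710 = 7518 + 4192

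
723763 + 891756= 1615519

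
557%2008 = 557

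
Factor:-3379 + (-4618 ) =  - 7997 = - 11^1*727^1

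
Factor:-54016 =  - 2^8*211^1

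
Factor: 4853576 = 2^3*7^1 * 13^1*59^1*113^1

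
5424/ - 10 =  - 2712/5 = -542.40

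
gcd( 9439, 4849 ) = 1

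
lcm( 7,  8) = 56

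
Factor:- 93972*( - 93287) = 8766365964 =2^2*3^1*41^1*191^1*93287^1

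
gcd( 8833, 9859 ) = 1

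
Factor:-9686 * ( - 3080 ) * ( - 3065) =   -  91437777200 = -2^4*5^2*7^1 *11^1* 29^1*167^1*613^1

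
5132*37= 189884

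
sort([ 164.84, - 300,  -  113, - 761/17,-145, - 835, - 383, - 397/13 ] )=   [ - 835, -383, - 300, - 145,-113, - 761/17,- 397/13, 164.84 ] 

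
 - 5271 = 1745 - 7016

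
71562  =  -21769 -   -  93331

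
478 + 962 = 1440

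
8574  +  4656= 13230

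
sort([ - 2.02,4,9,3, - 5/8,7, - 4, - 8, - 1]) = [-8, - 4,  -  2.02,-1 , - 5/8,3,4, 7,9]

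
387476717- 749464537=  - 361987820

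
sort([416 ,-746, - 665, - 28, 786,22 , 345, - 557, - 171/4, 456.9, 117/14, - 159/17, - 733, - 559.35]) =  [ - 746, - 733,-665, - 559.35, - 557,-171/4, - 28, - 159/17, 117/14, 22,345, 416, 456.9,  786]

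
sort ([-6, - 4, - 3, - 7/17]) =[ - 6, - 4, - 3, - 7/17]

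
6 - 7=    - 1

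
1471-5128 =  - 3657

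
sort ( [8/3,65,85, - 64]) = [ - 64, 8/3, 65, 85 ] 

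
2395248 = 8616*278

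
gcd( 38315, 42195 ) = 485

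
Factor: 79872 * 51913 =4146395136 = 2^11*3^1*13^1*51913^1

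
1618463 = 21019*77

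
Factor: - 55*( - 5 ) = 275 = 5^2*11^1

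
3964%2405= 1559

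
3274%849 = 727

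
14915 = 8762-  -  6153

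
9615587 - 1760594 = 7854993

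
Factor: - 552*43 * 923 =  - 21908328=- 2^3*3^1 * 13^1*23^1*43^1*71^1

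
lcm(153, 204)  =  612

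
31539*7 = 220773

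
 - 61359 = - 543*113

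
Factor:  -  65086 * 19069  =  -1241124934 = -  2^1*7^1*4649^1*19069^1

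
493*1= 493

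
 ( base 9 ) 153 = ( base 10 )129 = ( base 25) 54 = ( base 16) 81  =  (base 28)4h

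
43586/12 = 3632 + 1/6 =3632.17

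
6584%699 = 293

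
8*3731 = 29848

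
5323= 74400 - 69077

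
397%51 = 40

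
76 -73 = 3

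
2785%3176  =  2785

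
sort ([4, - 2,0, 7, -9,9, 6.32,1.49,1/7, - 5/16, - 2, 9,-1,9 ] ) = [-9, - 2,-2,-1, - 5/16,0,1/7,1.49, 4,6.32,7,9,9,9]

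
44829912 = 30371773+14458139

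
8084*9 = 72756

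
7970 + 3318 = 11288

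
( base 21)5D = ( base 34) 3g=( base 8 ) 166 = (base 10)118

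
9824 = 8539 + 1285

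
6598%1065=208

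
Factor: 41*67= 2747 = 41^1*67^1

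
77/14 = 11/2 = 5.50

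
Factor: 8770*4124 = 36167480=2^3 *5^1*877^1*1031^1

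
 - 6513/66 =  - 99 + 7/22=- 98.68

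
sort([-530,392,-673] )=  [-673, - 530, 392 ]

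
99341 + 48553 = 147894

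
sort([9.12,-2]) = [ - 2,9.12]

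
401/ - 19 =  - 401/19=-  21.11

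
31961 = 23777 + 8184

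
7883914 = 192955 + 7690959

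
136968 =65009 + 71959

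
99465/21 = 4736 + 3/7   =  4736.43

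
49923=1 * 49923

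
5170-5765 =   -  595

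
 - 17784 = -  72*247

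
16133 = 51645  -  35512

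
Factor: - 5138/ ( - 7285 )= 2^1*5^(  -  1 ) * 7^1* 31^( - 1 )*47^( - 1) * 367^1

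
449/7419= 449/7419 = 0.06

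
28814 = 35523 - 6709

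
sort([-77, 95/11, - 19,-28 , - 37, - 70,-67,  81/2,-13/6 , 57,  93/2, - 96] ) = [ - 96, - 77 ,- 70,-67,-37 , - 28  , - 19, - 13/6,  95/11,81/2,93/2, 57 ] 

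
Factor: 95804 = 2^2*43^1*557^1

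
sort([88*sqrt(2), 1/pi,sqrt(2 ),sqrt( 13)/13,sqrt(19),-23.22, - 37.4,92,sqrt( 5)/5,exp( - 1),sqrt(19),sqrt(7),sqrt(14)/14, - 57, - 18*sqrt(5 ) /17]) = [ - 57,  -  37.4, - 23.22, - 18*sqrt(5)/17,sqrt( 14)/14,sqrt(13 ) /13,1/pi, exp (-1)  ,  sqrt( 5)/5,sqrt(2), sqrt(7 ),sqrt ( 19),sqrt (19),92, 88 * sqrt(2)]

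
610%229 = 152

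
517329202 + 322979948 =840309150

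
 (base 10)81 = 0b1010001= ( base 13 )63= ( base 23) 3C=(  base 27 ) 30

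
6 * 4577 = 27462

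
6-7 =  - 1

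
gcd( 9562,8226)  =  2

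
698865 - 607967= 90898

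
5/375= 1/75 = 0.01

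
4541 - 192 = 4349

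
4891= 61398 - 56507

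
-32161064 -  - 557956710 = 525795646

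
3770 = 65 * 58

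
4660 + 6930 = 11590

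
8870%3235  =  2400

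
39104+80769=119873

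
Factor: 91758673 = 17^1*5397569^1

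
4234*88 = 372592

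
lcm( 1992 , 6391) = 153384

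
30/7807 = 30/7807 = 0.00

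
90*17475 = 1572750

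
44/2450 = 22/1225 =0.02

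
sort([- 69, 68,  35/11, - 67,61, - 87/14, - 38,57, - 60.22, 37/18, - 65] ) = [-69, - 67, - 65, - 60.22, - 38,-87/14, 37/18,35/11  ,  57, 61,68]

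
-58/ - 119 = 58/119=0.49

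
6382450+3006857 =9389307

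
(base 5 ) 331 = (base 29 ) 34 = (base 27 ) 3A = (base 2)1011011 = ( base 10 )91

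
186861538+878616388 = 1065477926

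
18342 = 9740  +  8602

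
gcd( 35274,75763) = 1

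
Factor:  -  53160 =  - 2^3*3^1*5^1*443^1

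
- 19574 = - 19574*1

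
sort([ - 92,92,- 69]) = [ - 92, - 69,92]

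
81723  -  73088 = 8635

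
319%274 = 45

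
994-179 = 815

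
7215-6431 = 784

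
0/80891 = 0 = 0.00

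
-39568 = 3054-42622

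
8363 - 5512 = 2851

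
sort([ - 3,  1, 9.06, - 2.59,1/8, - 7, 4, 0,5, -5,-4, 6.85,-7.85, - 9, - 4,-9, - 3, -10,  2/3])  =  [  -  10 , - 9,-9, - 7.85, - 7,-5, - 4,-4, - 3,-3, - 2.59, 0, 1/8, 2/3,1  ,  4, 5,6.85, 9.06]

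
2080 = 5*416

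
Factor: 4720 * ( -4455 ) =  - 21027600 = - 2^4 * 3^4*5^2*11^1*59^1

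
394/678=197/339 = 0.58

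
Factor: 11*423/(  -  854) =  - 2^(  -  1)*3^2*7^(-1)*11^1*47^1*61^(  -  1) = -  4653/854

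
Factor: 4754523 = 3^1*61^1 * 25981^1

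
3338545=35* 95387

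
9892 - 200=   9692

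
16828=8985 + 7843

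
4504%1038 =352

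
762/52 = 14+17/26 = 14.65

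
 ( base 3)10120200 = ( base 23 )4lb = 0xA32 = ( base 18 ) 810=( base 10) 2610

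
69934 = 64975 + 4959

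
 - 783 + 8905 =8122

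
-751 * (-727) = 545977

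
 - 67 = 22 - 89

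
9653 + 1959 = 11612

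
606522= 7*86646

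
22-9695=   -  9673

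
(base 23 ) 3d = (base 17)4e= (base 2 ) 1010010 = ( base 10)82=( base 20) 42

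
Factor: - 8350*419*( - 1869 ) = 2^1*3^1 * 5^2 *7^1*89^1*167^1*419^1 = 6538976850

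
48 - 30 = 18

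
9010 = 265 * 34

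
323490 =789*410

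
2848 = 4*712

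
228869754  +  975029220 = 1203898974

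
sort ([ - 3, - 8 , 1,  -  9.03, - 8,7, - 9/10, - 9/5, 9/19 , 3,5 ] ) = [ - 9.03 ,- 8, - 8, - 3, - 9/5, - 9/10, 9/19,1,3,5, 7]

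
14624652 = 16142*906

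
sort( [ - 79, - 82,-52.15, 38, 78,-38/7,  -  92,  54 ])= [  -  92, -82 , - 79, - 52.15,  -  38/7, 38, 54, 78]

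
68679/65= 1056 + 3/5 = 1056.60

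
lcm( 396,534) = 35244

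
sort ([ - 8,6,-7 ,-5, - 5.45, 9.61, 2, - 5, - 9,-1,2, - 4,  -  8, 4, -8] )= [-9, - 8, - 8,-8, - 7, - 5.45,-5, - 5,-4,  -  1, 2,2,  4, 6,9.61] 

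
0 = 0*98672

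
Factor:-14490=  - 2^1*3^2*5^1 * 7^1*23^1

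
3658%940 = 838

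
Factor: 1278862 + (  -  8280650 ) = - 2^2*1750447^1 =-  7001788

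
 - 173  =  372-545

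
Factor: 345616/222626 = 172808/111313 = 2^3*157^ (  -  1) * 709^(-1 )*21601^1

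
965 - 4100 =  - 3135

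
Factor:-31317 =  -3^1 * 11^1 * 13^1*73^1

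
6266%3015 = 236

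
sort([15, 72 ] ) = [ 15,72 ] 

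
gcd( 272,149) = 1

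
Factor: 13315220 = 2^2*5^1*665761^1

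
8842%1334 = 838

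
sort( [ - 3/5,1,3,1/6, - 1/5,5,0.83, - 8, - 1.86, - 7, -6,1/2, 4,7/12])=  [ - 8,-7 , - 6, - 1.86, - 3/5,  -  1/5 , 1/6 , 1/2,7/12, 0.83,1, 3,  4,5 ] 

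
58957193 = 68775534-9818341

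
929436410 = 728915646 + 200520764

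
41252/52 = 793+4/13 = 793.31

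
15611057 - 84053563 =-68442506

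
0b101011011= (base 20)H7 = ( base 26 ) d9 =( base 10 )347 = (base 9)425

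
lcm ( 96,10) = 480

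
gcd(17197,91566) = 1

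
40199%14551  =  11097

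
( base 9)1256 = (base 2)1110101110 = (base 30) 11c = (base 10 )942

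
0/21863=0= 0.00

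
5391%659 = 119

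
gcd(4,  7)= 1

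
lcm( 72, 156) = 936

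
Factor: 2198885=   5^1*13^1*33829^1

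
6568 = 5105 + 1463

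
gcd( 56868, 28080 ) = 12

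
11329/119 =95 + 24/119 = 95.20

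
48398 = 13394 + 35004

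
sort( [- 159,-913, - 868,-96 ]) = [ - 913, - 868,-159, - 96 ] 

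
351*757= 265707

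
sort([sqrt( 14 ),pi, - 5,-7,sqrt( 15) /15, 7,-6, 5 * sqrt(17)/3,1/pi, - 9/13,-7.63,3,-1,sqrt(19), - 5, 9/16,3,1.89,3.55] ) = [ - 7.63, - 7,  -  6,-5,-5,  -  1, - 9/13,sqrt(15) /15,1/pi,9/16 , 1.89, 3,3 , pi,3.55,sqrt(14) , sqrt(19 ), 5*sqrt(17 )/3, 7]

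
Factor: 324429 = 3^1*7^2*2207^1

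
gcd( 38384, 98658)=2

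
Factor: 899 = 29^1*31^1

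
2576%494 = 106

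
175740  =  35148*5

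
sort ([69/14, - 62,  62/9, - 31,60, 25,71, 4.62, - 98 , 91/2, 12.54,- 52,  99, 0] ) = [ - 98,-62, - 52, - 31, 0, 4.62,69/14, 62/9,12.54, 25 , 91/2 , 60,  71  ,  99 ]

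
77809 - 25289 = 52520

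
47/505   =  47/505 = 0.09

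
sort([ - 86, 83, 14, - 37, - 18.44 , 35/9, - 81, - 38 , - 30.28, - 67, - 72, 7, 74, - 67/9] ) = [ - 86, - 81, - 72, - 67, - 38, - 37,-30.28, - 18.44, - 67/9,35/9,7 , 14,74, 83 ] 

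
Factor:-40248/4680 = -5^( - 1)*43^1 = -43/5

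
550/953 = 550/953 = 0.58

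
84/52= 21/13 = 1.62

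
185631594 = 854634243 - 669002649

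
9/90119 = 9/90119= 0.00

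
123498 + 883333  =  1006831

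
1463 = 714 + 749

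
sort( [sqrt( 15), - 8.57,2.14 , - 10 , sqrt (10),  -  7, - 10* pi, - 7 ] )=[ - 10*pi, - 10,-8.57,  -  7 ,-7,2.14 , sqrt( 10 ), sqrt( 15) ] 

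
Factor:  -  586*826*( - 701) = 339309236  =  2^2 *7^1*59^1 *293^1*701^1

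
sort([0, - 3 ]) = [ - 3,0]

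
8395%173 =91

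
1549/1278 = 1549/1278  =  1.21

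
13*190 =2470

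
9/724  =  9/724 = 0.01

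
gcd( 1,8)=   1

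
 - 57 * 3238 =-184566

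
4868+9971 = 14839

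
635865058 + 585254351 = 1221119409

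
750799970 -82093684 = 668706286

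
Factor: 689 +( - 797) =  -  2^2*3^3  =  -108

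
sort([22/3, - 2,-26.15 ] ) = [-26.15, - 2, 22/3]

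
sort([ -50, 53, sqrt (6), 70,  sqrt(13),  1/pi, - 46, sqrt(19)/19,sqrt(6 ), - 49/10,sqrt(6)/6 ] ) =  [  -  50,-46, - 49/10, sqrt(19)/19, 1/pi,sqrt(6) /6,sqrt(6), sqrt( 6), sqrt(13), 53,70 ]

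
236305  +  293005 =529310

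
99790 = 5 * 19958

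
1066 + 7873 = 8939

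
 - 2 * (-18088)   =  36176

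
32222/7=32222/7=4603.14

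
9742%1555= 412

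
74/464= 37/232=   0.16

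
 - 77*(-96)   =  7392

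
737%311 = 115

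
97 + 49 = 146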